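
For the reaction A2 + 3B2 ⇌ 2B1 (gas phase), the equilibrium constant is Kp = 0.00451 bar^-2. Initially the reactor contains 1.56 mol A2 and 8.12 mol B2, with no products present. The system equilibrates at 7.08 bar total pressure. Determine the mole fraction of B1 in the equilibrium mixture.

y_B1 = 0.112

Let X = conversion of A2 (basis 1.56 mol A2); extent of reaction ξ = 1.56X.
Mole table: n_A2 = 1.56 − 1.56X; n_B2 = 8.12 − 4.68X; n_B1 = 3.12X.
Summing: n_T = 9.68 − 3.12X.
y_i = n_i/n_T, p_i = y_i·P. Kp = p_B1^2 / (p_A2 p_B2^3).
Substituting and setting equal to 0.00451 bar^-2 gives a polynomial in X; the root in (0,1) is X = 0.312.
Then n_B1 = 0.973, n_T = 8.71, so y_B1 = 0.112.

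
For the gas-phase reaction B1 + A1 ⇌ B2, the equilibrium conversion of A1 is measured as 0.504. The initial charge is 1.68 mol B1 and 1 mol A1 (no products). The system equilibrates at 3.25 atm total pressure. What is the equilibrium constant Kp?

Kp = 0.579 atm^-1

Let X = conversion of A1 (basis 1 mol A1); extent of reaction ξ = X.
At extent ξ: n_B1 = 1.68 − X; n_A1 = 1 − X; n_B2 = X.
Summing: n_T = 2.68 − X.
At X = 0.504: n_B1 = 1.18, n_A1 = 0.496, n_B2 = 0.504, n_T = 2.18.
p_i = (n_i/n_T)·P. Kp = p_B2 / (p_B1 p_A1) = 0.579 atm^-1.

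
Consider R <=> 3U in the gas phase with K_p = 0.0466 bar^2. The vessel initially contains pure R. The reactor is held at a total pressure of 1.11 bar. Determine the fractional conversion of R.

Basis: 1 mol R initially; let X = conversion of R. Extent ξ = X.
Moles: n_R = 1 − X; n_U = 3X.
Total moles n_T = 1 + 2X.
Mole fractions y_i = n_i/n_T; K_p = p_U^3 / (p_R) with p_i = y_i·P.
Setting this equal to 0.0466 bar^2 and taking the physical root (0 < X < 1) gives X = 0.124.

X = 0.124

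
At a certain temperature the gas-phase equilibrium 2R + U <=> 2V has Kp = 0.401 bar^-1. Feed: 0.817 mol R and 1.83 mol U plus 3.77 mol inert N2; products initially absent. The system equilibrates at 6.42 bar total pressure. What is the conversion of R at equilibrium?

X = 0.452

Let X = conversion of R (basis 0.817 mol R); extent of reaction ξ = 0.408X.
Species balance: n_R = 0.817 − 0.817X; n_U = 1.83 − 0.408X; n_V = 0.817X; n_I = 3.77 (inert).
Summing: n_T = 6.42 − 0.408X.
Mole fractions y_i = n_i/n_T; Kp = p_V^2 / (p_R^2 p_U) with p_i = y_i·P.
This yields a degree-3 equation in X; solving on (0,1), X = 0.452.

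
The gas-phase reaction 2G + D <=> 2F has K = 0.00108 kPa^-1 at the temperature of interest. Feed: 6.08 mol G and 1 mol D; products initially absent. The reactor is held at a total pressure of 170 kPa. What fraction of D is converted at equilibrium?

Let X = conversion of D (basis 1 mol D); extent of reaction ξ = X.
Species balance: n_G = 6.08 − 2X; n_D = 1 − X; n_F = 2X.
Summing: n_T = 7.08 − X.
y_i = n_i/n_T, p_i = y_i·P. K = p_F^2 / (p_G^2 p_D).
Substituting and setting equal to 0.00108 kPa^-1 gives a polynomial in X; the root in (0,1) is X = 0.356.

X = 0.356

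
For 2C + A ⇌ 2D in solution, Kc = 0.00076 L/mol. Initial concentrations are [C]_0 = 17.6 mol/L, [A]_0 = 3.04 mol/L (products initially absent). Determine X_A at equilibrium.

Let X = conversion of A; extent ξ = 3.04·X mol/L.
Concentrations: [C] = 17.6 − 6.08X; [A] = 3.04 − 3.04X; [D] = 6.08X.
Kc = [D]^2 / ([C]^2 [A]).
This equals 0.00076 at X = 0.125 (the root in 0 < X < 1).

X = 0.125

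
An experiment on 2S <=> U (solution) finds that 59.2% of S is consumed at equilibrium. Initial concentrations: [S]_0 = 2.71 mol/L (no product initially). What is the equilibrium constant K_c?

K_c = 0.656 L/mol

Let X = conversion of S.
Concentrations: [S] = 2.71 − 2.71X; [U] = 1.35X.
At X = 0.592: [S] = 1.11, [U] = 0.802.
K_c = [U] / ([S]^2) = 0.656 L/mol.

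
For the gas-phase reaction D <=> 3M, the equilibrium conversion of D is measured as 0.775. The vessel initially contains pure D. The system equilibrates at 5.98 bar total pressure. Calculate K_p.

K_p = 307 bar^2

Let X = conversion of D (basis 1 mol D); extent of reaction ξ = X.
Species balance: n_D = 1 − X; n_M = 3X.
Total moles n_T = 1 + 2X.
At X = 0.775: n_D = 0.225, n_M = 2.33, n_T = 2.55.
p_i = (n_i/n_T)·P. K_p = p_M^3 / (p_D) = 307 bar^2.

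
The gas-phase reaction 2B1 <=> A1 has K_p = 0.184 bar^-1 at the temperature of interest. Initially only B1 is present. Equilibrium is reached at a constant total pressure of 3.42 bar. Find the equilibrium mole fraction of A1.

y_A1 = 0.304

Basis: 1 mol B1 initially; let X = conversion of B1. Extent ξ = 0.5X.
Moles: n_B1 = 1 − X; n_A1 = 0.5X.
Summing: n_T = 1 − 0.5X.
y_i = n_i/n_T, p_i = y_i·P. K_p = p_A1 / (p_B1^2).
Equating to 0.184 bar^-1 and solving on 0 < X < 1: X = 0.467.
Then n_A1 = 0.233, n_T = 0.767, so y_A1 = 0.304.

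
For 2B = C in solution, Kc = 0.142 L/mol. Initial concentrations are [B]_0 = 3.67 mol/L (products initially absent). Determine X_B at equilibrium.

X = 0.389

Let X = conversion of B; extent ξ = 3.67X/2 mol/L.
Concentrations: [B] = 3.67 − 3.67X; [C] = 1.83X.
Kc = [C] / ([B]^2).
Solving Kc = 0.142 for X ∈ (0,1): X = 0.389.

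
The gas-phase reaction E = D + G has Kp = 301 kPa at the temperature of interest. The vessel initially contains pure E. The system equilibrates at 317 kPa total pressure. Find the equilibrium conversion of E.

X = 0.698

Take 1 mol E as basis and let X be its fractional conversion, so ξ = X.
At extent ξ: n_E = 1 − X; n_D = X; n_G = X.
Total moles n_T = 1 + X.
y_i = n_i/n_T, p_i = y_i·P. Kp = p_D p_G / (p_E).
This yields a degree-2 equation in X; solving on (0,1), X = 0.698.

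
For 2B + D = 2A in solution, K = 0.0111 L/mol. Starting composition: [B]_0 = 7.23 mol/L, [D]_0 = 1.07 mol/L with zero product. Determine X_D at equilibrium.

X = 0.285

Let X = conversion of D; extent ξ = 1.07·X mol/L.
Concentrations: [B] = 7.23 − 2.14X; [D] = 1.07 − 1.07X; [A] = 2.14X.
K = [A]^2 / ([B]^2 [D]).
Equating to 0.0111 L/mol: the physical root is X = 0.285.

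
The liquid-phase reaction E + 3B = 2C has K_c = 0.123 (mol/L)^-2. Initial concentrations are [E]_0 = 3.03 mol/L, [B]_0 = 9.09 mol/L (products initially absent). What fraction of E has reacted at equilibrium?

X = 0.553

Let X = conversion of E; extent ξ = 3.03·X mol/L.
Concentrations: [E] = 3.03 − 3.03X; [B] = 9.09 − 9.09X; [C] = 6.06X.
K_c = [C]^2 / ([E] [B]^3).
Setting equal to 0.123 and solving for X on (0,1) gives X = 0.553.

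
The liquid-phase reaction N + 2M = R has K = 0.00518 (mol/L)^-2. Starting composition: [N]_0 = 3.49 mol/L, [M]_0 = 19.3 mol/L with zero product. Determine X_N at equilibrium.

X = 0.553

Let X = conversion of N; extent ξ = 3.49·X mol/L.
Concentrations: [N] = 3.49 − 3.49X; [M] = 19.3 − 6.98X; [R] = 3.49X.
K = [R] / ([N] [M]^2).
This equals 0.00518 at X = 0.553 (the root in 0 < X < 1).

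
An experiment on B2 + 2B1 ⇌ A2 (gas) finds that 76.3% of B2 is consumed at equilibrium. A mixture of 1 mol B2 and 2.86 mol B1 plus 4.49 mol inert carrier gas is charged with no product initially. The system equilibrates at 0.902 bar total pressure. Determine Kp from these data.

Let X = conversion of B2 (basis 1 mol B2); extent of reaction ξ = X.
Mole table: n_B2 = 1 − X; n_B1 = 2.86 − 2X; n_A2 = X; n_I = 4.49 (inert).
Summing: n_T = 8.35 − 2X.
At X = 0.763: n_B2 = 0.237, n_B1 = 1.33, n_A2 = 0.763, n_T = 6.82.
p_i = (n_i/n_T)·P. Kp = p_A2 / (p_B2 p_B1^2) = 104 bar^-2.

Kp = 104 bar^-2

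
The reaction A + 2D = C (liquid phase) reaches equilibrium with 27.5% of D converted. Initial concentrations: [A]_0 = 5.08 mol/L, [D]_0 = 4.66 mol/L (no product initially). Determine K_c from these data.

Let X = conversion of D.
Concentrations: [A] = 5.08 − 2.33X; [D] = 4.66 − 4.66X; [C] = 2.33X.
At X = 0.275: [A] = 4.44, [D] = 3.38, [C] = 0.641.
K_c = [C] / ([A] [D]^2) = 0.0126 (mol/L)^-2.

K_c = 0.0126 (mol/L)^-2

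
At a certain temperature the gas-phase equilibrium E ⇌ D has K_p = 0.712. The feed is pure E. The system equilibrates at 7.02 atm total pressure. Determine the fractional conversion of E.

X = 0.416

Take 1 mol E as basis and let X be its fractional conversion, so ξ = X.
Species balance: n_E = 1 − X; n_D = X.
Since Δν = 0, n_T = 1 throughout.
With p_i = (n_i/n_T)P, K_p = p_D / (p_E).
Substituting and setting equal to 0.712 gives a polynomial in X; the root in (0,1) is X = 0.416.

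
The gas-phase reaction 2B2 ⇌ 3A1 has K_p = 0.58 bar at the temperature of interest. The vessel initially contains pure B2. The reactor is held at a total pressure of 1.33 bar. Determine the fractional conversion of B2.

Let X = conversion of B2 (basis 1 mol B2); extent of reaction ξ = 0.5X.
Species balance: n_B2 = 1 − X; n_A1 = 1.5X.
Summing: n_T = 1 + 0.5X.
With p_i = (n_i/n_T)P, K_p = p_A1^3 / (p_B2^2).
Equating to 0.58 bar and solving on 0 < X < 1: X = 0.387.

X = 0.387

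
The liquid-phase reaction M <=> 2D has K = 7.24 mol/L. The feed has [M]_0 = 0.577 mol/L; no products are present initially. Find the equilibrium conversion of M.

Let X = conversion of M; extent ξ = 0.577·X mol/L.
Concentrations: [M] = 0.577 − 0.577X; [D] = 1.15X.
K = [D]^2 / ([M]).
Setting equal to 7.24 and solving for X on (0,1) gives X = 0.797.

X = 0.797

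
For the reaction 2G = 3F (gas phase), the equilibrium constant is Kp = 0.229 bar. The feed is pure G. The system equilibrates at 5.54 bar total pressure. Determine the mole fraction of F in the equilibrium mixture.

Take 1 mol G as basis and let X be its fractional conversion, so ξ = 0.5X.
Species balance: n_G = 1 − X; n_F = 1.5X.
n_T = Σnᵢ = 1 + 0.5X.
With p_i = (n_i/n_T)P, Kp = p_F^3 / (p_G^2).
Substituting and setting equal to 0.229 bar gives a polynomial in X; the root in (0,1) is X = 0.204.
Then n_F = 0.307, n_T = 1.1, so y_F = 0.278.

y_F = 0.278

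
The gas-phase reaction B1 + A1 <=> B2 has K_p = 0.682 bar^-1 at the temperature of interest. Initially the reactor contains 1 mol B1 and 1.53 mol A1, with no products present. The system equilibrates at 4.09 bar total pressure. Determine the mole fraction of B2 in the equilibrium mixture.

Take 1 mol B1 as basis and let X be its fractional conversion, so ξ = X.
Moles: n_B1 = 1 − X; n_A1 = 1.53 − X; n_B2 = X.
n_T = Σnᵢ = 2.53 − X.
With p_i = (n_i/n_T)P, K_p = p_B2 / (p_B1 p_A1).
Setting this equal to 0.682 bar^-1 and taking the physical root (0 < X < 1) gives X = 0.577.
Then n_B2 = 0.577, n_T = 1.95, so y_B2 = 0.295.

y_B2 = 0.295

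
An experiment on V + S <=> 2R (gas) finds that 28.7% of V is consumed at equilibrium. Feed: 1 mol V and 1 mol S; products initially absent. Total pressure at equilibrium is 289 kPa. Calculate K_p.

Take 1 mol V as basis and let X be its fractional conversion, so ξ = X.
Species balance: n_V = 1 − X; n_S = 1 − X; n_R = 2X.
n_T stays at 2 (no change in mole number).
At X = 0.287: n_V = 0.713, n_S = 0.713, n_R = 0.574, n_T = 2.
p_i = (n_i/n_T)·P. K_p = p_R^2 / (p_V p_S) = 0.648.

K_p = 0.648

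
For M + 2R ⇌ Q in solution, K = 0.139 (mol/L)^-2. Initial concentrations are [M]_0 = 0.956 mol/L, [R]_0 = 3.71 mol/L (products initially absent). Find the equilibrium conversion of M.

X = 0.510

Let X = conversion of M; extent ξ = 0.956·X mol/L.
Concentrations: [M] = 0.956 − 0.956X; [R] = 3.71 − 1.91X; [Q] = 0.956X.
K = [Q] / ([M] [R]^2).
This equals 0.139 at X = 0.510 (the root in 0 < X < 1).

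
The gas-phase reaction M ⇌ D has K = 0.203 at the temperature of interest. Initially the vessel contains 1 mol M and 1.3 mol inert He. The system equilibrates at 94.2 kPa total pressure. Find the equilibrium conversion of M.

X = 0.169

Basis: 1 mol M initially; let X = conversion of M. Extent ξ = X.
Species balance: n_M = 1 − X; n_D = X; n_I = 1.3 (inert).
Since Δν = 0, n_T = 2.3 throughout.
y_i = n_i/n_T, p_i = y_i·P. K = p_D / (p_M).
Substituting and setting equal to 0.203 gives a polynomial in X; the root in (0,1) is X = 0.169.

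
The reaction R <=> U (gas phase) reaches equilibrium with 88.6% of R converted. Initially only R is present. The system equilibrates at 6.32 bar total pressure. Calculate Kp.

Kp = 7.77

Take 1 mol R as basis and let X be its fractional conversion, so ξ = X.
Moles: n_R = 1 − X; n_U = X.
n_T stays at 1 (no change in mole number).
At X = 0.886: n_R = 0.114, n_U = 0.886, n_T = 1.
p_i = (n_i/n_T)·P. Kp = p_U / (p_R) = 7.77.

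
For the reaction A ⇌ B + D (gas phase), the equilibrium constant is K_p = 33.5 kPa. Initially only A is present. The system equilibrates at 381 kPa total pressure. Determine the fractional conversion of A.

Take 1 mol A as basis and let X be its fractional conversion, so ξ = X.
Mole table: n_A = 1 − X; n_B = X; n_D = X.
Summing: n_T = 1 + X.
Mole fractions y_i = n_i/n_T; K_p = p_B p_D / (p_A) with p_i = y_i·P.
This yields a degree-2 equation in X; solving on (0,1), X = 0.284.

X = 0.284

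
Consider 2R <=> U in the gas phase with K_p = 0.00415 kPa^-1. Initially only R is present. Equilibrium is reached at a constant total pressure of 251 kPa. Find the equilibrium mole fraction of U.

Take 1 mol R as basis and let X be its fractional conversion, so ξ = 0.5X.
Moles: n_R = 1 − X; n_U = 0.5X.
Summing: n_T = 1 − 0.5X.
Mole fractions y_i = n_i/n_T; K_p = p_U / (p_R^2) with p_i = y_i·P.
Equating to 0.00415 kPa^-1 and solving on 0 < X < 1: X = 0.560.
Then n_U = 0.28, n_T = 0.72, so y_U = 0.389.

y_U = 0.389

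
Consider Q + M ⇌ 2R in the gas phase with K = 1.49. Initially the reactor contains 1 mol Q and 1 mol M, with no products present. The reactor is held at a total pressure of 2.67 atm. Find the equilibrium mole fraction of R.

Take 1 mol Q as basis and let X be its fractional conversion, so ξ = X.
At extent ξ: n_Q = 1 − X; n_M = 1 − X; n_R = 2X.
Total moles n_T = 2 (Δν = 0, constant).
y_i = n_i/n_T, p_i = y_i·P. K = p_R^2 / (p_Q p_M).
Setting this equal to 1.49 and taking the physical root (0 < X < 1) gives X = 0.379.
Then n_R = 0.758, n_T = 2, so y_R = 0.379.

y_R = 0.379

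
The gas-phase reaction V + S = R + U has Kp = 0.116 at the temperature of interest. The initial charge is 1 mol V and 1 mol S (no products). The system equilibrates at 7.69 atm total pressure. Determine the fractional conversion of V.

X = 0.254

Take 1 mol V as basis and let X be its fractional conversion, so ξ = X.
Species balance: n_V = 1 − X; n_S = 1 − X; n_R = X; n_U = X.
n_T stays at 2 (no change in mole number).
y_i = n_i/n_T, p_i = y_i·P. Kp = p_R p_U / (p_V p_S).
This yields a degree-2 equation in X; solving on (0,1), X = 0.254.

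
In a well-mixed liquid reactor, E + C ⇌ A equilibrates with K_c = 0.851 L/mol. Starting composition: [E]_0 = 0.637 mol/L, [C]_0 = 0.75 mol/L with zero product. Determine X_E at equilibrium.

X = 0.318

Let X = conversion of E; extent ξ = 0.637·X mol/L.
Concentrations: [E] = 0.637 − 0.637X; [C] = 0.75 − 0.637X; [A] = 0.637X.
K_c = [A] / ([E] [C]).
This equals 0.851 at X = 0.318 (the root in 0 < X < 1).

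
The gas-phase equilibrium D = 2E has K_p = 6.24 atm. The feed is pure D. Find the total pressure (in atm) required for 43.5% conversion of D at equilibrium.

Let X = conversion of D (basis 1 mol D); extent of reaction ξ = X.
Species balance: n_D = 1 − X; n_E = 2X.
n_T = Σnᵢ = 1 + X.
K_p = p_E^2 / (p_D) with p_i = (n_i/n_T)·P.
At X = 0.435: the mole-fraction product g(X) = Π y_i^ν_i = 0.9336. Since K_p = g(X)·P^{1}, P = (K_p/g)^(1/1) = (6.24/0.9336)^(1/1) = 6.68 atm.

P = 6.68 atm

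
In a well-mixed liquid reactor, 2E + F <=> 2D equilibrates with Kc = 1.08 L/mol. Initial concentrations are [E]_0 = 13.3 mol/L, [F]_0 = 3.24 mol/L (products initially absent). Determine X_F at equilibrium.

Let X = conversion of F; extent ξ = 3.24·X mol/L.
Concentrations: [E] = 13.3 − 6.48X; [F] = 3.24 − 3.24X; [D] = 6.48X.
Kc = [D]^2 / ([E]^2 [F]).
Solving Kc = 1.08 for X ∈ (0,1): X = 0.855.

X = 0.855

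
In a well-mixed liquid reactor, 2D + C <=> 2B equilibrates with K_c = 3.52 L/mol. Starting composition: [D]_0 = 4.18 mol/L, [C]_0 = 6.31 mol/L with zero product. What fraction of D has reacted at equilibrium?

Let X = conversion of D; extent ξ = 4.18X/2 mol/L.
Concentrations: [D] = 4.18 − 4.18X; [C] = 6.31 − 2.09X; [B] = 4.18X.
K_c = [B]^2 / ([D]^2 [C]).
Setting equal to 3.52 and solving for X on (0,1) gives X = 0.802.

X = 0.802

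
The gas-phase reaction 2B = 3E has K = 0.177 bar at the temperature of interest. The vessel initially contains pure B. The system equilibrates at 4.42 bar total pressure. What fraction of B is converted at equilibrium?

Let X = conversion of B (basis 1 mol B); extent of reaction ξ = 0.5X.
At extent ξ: n_B = 1 − X; n_E = 1.5X.
Summing: n_T = 1 + 0.5X.
y_i = n_i/n_T, p_i = y_i·P. K = p_E^3 / (p_B^2).
Equating to 0.177 bar and solving on 0 < X < 1: X = 0.203.

X = 0.203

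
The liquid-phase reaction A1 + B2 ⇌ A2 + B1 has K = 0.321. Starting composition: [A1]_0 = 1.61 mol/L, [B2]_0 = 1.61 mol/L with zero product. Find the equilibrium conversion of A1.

X = 0.362

Let X = conversion of A1; extent ξ = 1.61·X mol/L.
Concentrations: [A1] = 1.61 − 1.61X; [B2] = 1.61 − 1.61X; [A2] = 1.61X; [B1] = 1.61X.
K = [A2] [B1] / ([A1] [B2]).
This equals 0.321 at X = 0.362 (the root in 0 < X < 1).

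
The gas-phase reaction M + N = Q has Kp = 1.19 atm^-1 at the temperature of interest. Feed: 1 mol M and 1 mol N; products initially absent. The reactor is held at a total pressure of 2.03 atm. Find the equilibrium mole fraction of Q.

y_Q = 0.298

Let X = conversion of M (basis 1 mol M); extent of reaction ξ = X.
Species balance: n_M = 1 − X; n_N = 1 − X; n_Q = X.
n_T = Σnᵢ = 2 − X.
With p_i = (n_i/n_T)P, Kp = p_Q / (p_M p_N).
Setting this equal to 1.19 atm^-1 and taking the physical root (0 < X < 1) gives X = 0.459.
Then n_Q = 0.459, n_T = 1.54, so y_Q = 0.298.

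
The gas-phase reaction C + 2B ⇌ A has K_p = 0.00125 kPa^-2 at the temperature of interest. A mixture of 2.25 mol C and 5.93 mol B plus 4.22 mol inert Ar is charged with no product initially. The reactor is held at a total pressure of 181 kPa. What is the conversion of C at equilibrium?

Let X = conversion of C (basis 2.25 mol C); extent of reaction ξ = 2.25X.
Species balance: n_C = 2.25 − 2.25X; n_B = 5.93 − 4.5X; n_A = 2.25X; n_I = 4.22 (inert).
Summing: n_T = 12.4 − 4.5X.
Mole fractions y_i = n_i/n_T; K_p = p_A / (p_C p_B^2) with p_i = y_i·P.
Equating to 0.00125 kPa^-2 and solving on 0 < X < 1: X = 0.761.

X = 0.761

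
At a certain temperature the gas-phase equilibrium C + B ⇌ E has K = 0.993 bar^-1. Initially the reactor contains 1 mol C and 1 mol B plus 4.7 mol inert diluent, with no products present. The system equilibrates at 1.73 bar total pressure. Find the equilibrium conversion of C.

Take 1 mol C as basis and let X be its fractional conversion, so ξ = X.
Species balance: n_C = 1 − X; n_B = 1 − X; n_E = X; n_I = 4.7 (inert).
n_T = Σnᵢ = 6.7 − X.
Mole fractions y_i = n_i/n_T; K = p_E / (p_C p_B) with p_i = y_i·P.
Equating to 0.993 bar^-1 and solving on 0 < X < 1: X = 0.178.

X = 0.178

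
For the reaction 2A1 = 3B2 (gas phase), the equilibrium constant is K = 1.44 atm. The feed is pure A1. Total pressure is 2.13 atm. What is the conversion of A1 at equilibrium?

Basis: 1 mol A1 initially; let X = conversion of A1. Extent ξ = 0.5X.
Species balance: n_A1 = 1 − X; n_B2 = 1.5X.
Total moles n_T = 1 + 0.5X.
y_i = n_i/n_T, p_i = y_i·P. K = p_B2^3 / (p_A1^2).
This yields a degree-3 equation in X; solving on (0,1), X = 0.429.

X = 0.429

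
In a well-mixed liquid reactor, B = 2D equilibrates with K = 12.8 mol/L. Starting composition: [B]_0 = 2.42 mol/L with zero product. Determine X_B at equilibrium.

X = 0.665

Let X = conversion of B; extent ξ = 2.42·X mol/L.
Concentrations: [B] = 2.42 − 2.42X; [D] = 4.84X.
K = [D]^2 / ([B]).
This equals 12.8 at X = 0.665 (the root in 0 < X < 1).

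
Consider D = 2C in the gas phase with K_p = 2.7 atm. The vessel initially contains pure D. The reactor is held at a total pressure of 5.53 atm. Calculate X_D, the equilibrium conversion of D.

Let X = conversion of D (basis 1 mol D); extent of reaction ξ = X.
At extent ξ: n_D = 1 − X; n_C = 2X.
Total moles n_T = 1 + X.
With p_i = (n_i/n_T)P, K_p = p_C^2 / (p_D).
Substituting and setting equal to 2.7 atm gives a polynomial in X; the root in (0,1) is X = 0.330.

X = 0.330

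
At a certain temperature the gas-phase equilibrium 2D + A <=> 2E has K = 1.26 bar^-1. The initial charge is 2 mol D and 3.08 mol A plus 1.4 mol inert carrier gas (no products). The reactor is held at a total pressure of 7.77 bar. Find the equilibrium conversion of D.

Let X = conversion of D (basis 2 mol D); extent of reaction ξ = X.
Mole table: n_D = 2 − 2X; n_A = 3.08 − X; n_E = 2X; n_I = 1.4 (inert).
n_T = Σnᵢ = 6.48 − X.
Mole fractions y_i = n_i/n_T; K = p_E^2 / (p_D^2 p_A) with p_i = y_i·P.
Equating to 1.26 bar^-1 and solving on 0 < X < 1: X = 0.668.

X = 0.668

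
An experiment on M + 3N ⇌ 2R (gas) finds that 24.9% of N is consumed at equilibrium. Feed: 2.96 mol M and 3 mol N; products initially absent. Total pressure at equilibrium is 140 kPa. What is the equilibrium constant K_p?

Take 3 mol N as basis and let X be its fractional conversion, so ξ = X.
At extent ξ: n_M = 2.96 − X; n_N = 3 − 3X; n_R = 2X.
n_T = Σnᵢ = 5.96 − 2X.
At X = 0.249: n_M = 2.71, n_N = 2.25, n_R = 0.498, n_T = 5.46.
p_i = (n_i/n_T)·P. K_p = p_R^2 / (p_M p_N^3) = 1.22e-05 kPa^-2.

K_p = 1.22e-05 kPa^-2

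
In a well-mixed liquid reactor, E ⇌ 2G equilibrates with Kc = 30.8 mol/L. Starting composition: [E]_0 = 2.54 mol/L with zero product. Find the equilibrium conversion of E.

X = 0.793

Let X = conversion of E; extent ξ = 2.54·X mol/L.
Concentrations: [E] = 2.54 − 2.54X; [G] = 5.08X.
Kc = [G]^2 / ([E]).
Solving Kc = 30.8 for X ∈ (0,1): X = 0.793.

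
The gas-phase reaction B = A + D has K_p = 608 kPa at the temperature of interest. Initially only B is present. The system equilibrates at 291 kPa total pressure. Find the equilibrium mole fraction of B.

Take 1 mol B as basis and let X be its fractional conversion, so ξ = X.
At extent ξ: n_B = 1 − X; n_A = X; n_D = X.
Summing: n_T = 1 + X.
y_i = n_i/n_T, p_i = y_i·P. K_p = p_A p_D / (p_B).
Equating to 608 kPa and solving on 0 < X < 1: X = 0.822.
Then n_B = 0.178, n_T = 1.82, so y_B = 0.097.

y_B = 0.097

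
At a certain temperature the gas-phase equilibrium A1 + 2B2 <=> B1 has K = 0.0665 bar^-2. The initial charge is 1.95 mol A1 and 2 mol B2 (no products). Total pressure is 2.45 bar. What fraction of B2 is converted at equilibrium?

Take 2 mol B2 as basis and let X be its fractional conversion, so ξ = X.
At extent ξ: n_A1 = 1.95 − X; n_B2 = 2 − 2X; n_B1 = X.
n_T = Σnᵢ = 3.95 − 2X.
With p_i = (n_i/n_T)P, K = p_B1 / (p_A1 p_B2^2).
Equating to 0.0665 bar^-2 and solving on 0 < X < 1: X = 0.155.

X = 0.155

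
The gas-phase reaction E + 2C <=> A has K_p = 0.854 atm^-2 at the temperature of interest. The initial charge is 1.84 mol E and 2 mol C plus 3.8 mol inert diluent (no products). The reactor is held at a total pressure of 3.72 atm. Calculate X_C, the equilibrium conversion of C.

X = 0.445

Basis: 2 mol C initially; let X = conversion of C. Extent ξ = X.
Mole table: n_E = 1.84 − X; n_C = 2 − 2X; n_A = X; n_I = 3.8 (inert).
Total moles n_T = 7.64 − 2X.
With p_i = (n_i/n_T)P, K_p = p_A / (p_E p_C^2).
Substituting and setting equal to 0.854 atm^-2 gives a polynomial in X; the root in (0,1) is X = 0.445.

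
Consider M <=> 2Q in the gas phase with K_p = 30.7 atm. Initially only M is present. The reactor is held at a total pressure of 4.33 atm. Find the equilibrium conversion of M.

X = 0.800

Take 1 mol M as basis and let X be its fractional conversion, so ξ = X.
Mole table: n_M = 1 − X; n_Q = 2X.
n_T = Σnᵢ = 1 + X.
With p_i = (n_i/n_T)P, K_p = p_Q^2 / (p_M).
This yields a degree-2 equation in X; solving on (0,1), X = 0.800.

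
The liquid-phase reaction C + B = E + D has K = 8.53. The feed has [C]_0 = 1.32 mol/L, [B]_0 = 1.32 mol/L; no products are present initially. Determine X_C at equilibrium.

X = 0.745

Let X = conversion of C; extent ξ = 1.32·X mol/L.
Concentrations: [C] = 1.32 − 1.32X; [B] = 1.32 − 1.32X; [E] = 1.32X; [D] = 1.32X.
K = [E] [D] / ([C] [B]).
Solving K = 8.53 for X ∈ (0,1): X = 0.745.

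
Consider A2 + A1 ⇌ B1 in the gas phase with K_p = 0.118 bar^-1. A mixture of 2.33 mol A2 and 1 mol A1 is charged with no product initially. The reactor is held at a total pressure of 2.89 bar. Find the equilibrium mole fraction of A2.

y_A2 = 0.682

Let X = conversion of A1 (basis 1 mol A1); extent of reaction ξ = X.
Species balance: n_A2 = 2.33 − X; n_A1 = 1 − X; n_B1 = X.
n_T = Σnᵢ = 3.33 − X.
Mole fractions y_i = n_i/n_T; K_p = p_B1 / (p_A2 p_A1) with p_i = y_i·P.
This yields a degree-2 equation in X; solving on (0,1), X = 0.189.
Then n_A2 = 2.14, n_T = 3.14, so y_A2 = 0.682.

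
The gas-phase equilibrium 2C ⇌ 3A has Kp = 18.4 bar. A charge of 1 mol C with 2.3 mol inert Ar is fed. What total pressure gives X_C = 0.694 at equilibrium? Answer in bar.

Take 1 mol C as basis and let X be its fractional conversion, so ξ = 0.5X.
Moles: n_C = 1 − X; n_A = 1.5X; n_I = 2.3 (inert).
Total moles n_T = 3.3 + 0.5X.
Kp = p_A^3 / (p_C^2) with p_i = (n_i/n_T)·P.
At X = 0.694: the mole-fraction product g(X) = Π y_i^ν_i = 3.303. Since Kp = g(X)·P^{1}, P = (Kp/g)^(1/1) = (18.4/3.303)^(1/1) = 5.57 bar.

P = 5.57 bar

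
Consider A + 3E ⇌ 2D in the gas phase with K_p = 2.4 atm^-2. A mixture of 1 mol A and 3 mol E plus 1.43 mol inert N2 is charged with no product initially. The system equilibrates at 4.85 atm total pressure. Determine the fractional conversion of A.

Let X = conversion of A (basis 1 mol A); extent of reaction ξ = X.
Mole table: n_A = 1 − X; n_E = 3 − 3X; n_D = 2X; n_I = 1.43 (inert).
Total moles n_T = 5.43 − 2X.
With p_i = (n_i/n_T)P, K_p = p_D^2 / (p_A p_E^3).
Setting this equal to 2.4 atm^-2 and taking the physical root (0 < X < 1) gives X = 0.633.

X = 0.633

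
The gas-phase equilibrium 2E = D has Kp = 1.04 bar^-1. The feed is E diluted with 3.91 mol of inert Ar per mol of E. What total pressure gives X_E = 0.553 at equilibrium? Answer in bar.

P = 6.17 bar

Basis: 1 mol E initially; let X = conversion of E. Extent ξ = 0.5X.
Moles: n_E = 1 − X; n_D = 0.5X; n_I = 3.91 (inert).
Total moles n_T = 4.91 − 0.5X.
Kp = p_D / (p_E^2) with p_i = (n_i/n_T)·P.
At X = 0.553: the mole-fraction product g(X) = Π y_i^ν_i = 6.412. Since Kp = g(X)·P^{-1}, P = (g/Kp)^(1/1) = (6.412/1.04)^(1/1) = 6.17 bar.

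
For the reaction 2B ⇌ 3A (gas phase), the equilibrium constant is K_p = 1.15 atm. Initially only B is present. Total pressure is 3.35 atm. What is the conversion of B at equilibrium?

X = 0.365

Basis: 1 mol B initially; let X = conversion of B. Extent ξ = 0.5X.
Moles: n_B = 1 − X; n_A = 1.5X.
Summing: n_T = 1 + 0.5X.
y_i = n_i/n_T, p_i = y_i·P. K_p = p_A^3 / (p_B^2).
This yields a degree-3 equation in X; solving on (0,1), X = 0.365.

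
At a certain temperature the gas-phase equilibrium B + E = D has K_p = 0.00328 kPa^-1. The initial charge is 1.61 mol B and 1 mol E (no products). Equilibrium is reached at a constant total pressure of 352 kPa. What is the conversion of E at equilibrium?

X = 0.388

Let X = conversion of E (basis 1 mol E); extent of reaction ξ = X.
Species balance: n_B = 1.61 − X; n_E = 1 − X; n_D = X.
n_T = Σnᵢ = 2.61 − X.
Mole fractions y_i = n_i/n_T; K_p = p_D / (p_B p_E) with p_i = y_i·P.
Substituting and setting equal to 0.00328 kPa^-1 gives a polynomial in X; the root in (0,1) is X = 0.388.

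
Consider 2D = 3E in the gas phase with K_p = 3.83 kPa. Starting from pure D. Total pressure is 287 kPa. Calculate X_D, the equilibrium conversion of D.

Let X = conversion of D (basis 1 mol D); extent of reaction ξ = 0.5X.
Moles: n_D = 1 − X; n_E = 1.5X.
n_T = Σnᵢ = 1 + 0.5X.
With p_i = (n_i/n_T)P, K_p = p_E^3 / (p_D^2).
Substituting and setting equal to 3.83 kPa gives a polynomial in X; the root in (0,1) is X = 0.146.

X = 0.146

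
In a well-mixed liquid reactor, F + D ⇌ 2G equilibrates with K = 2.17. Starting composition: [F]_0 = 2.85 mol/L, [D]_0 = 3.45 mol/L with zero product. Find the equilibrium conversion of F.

Let X = conversion of F; extent ξ = 2.85·X mol/L.
Concentrations: [F] = 2.85 − 2.85X; [D] = 3.45 − 2.85X; [G] = 5.7X.
K = [G]^2 / ([F] [D]).
Equating to 2.17: the physical root is X = 0.465.

X = 0.465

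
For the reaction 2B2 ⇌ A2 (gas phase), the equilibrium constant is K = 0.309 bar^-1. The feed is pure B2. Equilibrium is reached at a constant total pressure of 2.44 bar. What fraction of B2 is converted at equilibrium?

X = 0.501

Let X = conversion of B2 (basis 1 mol B2); extent of reaction ξ = 0.5X.
Species balance: n_B2 = 1 − X; n_A2 = 0.5X.
Summing: n_T = 1 − 0.5X.
With p_i = (n_i/n_T)P, K = p_A2 / (p_B2^2).
This yields a degree-2 equation in X; solving on (0,1), X = 0.501.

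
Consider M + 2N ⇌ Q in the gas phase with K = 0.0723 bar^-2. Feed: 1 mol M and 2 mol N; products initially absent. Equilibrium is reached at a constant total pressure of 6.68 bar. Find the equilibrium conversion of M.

Take 1 mol M as basis and let X be its fractional conversion, so ξ = X.
Mole table: n_M = 1 − X; n_N = 2 − 2X; n_Q = X.
Total moles n_T = 3 − 2X.
y_i = n_i/n_T, p_i = y_i·P. K = p_Q / (p_M p_N^2).
Equating to 0.0723 bar^-2 and solving on 0 < X < 1: X = 0.464.

X = 0.464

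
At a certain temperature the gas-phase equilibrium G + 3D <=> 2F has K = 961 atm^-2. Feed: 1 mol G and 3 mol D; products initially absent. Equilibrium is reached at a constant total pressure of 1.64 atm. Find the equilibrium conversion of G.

X = 0.878

Take 1 mol G as basis and let X be its fractional conversion, so ξ = X.
At extent ξ: n_G = 1 − X; n_D = 3 − 3X; n_F = 2X.
n_T = Σnᵢ = 4 − 2X.
With p_i = (n_i/n_T)P, K = p_F^2 / (p_G p_D^3).
This yields a degree-4 equation in X; solving on (0,1), X = 0.878.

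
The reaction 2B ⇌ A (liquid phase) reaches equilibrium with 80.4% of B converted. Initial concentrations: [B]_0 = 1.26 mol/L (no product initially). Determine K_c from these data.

K_c = 8.31 L/mol

Let X = conversion of B.
Concentrations: [B] = 1.26 − 1.26X; [A] = 0.63X.
At X = 0.804: [B] = 0.247, [A] = 0.507.
K_c = [A] / ([B]^2) = 8.31 L/mol.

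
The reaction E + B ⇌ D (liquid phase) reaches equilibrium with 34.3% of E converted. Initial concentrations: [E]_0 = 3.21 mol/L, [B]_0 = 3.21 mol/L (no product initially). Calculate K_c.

Let X = conversion of E.
Concentrations: [E] = 3.21 − 3.21X; [B] = 3.21 − 3.21X; [D] = 3.21X.
At X = 0.343: [E] = 2.11, [B] = 2.11, [D] = 1.1.
K_c = [D] / ([E] [B]) = 0.248 L/mol.

K_c = 0.248 L/mol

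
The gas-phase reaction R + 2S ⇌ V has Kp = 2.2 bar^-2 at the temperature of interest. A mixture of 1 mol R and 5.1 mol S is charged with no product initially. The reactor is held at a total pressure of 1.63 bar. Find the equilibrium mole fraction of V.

Let X = conversion of R (basis 1 mol R); extent of reaction ξ = X.
Species balance: n_R = 1 − X; n_S = 5.1 − 2X; n_V = X.
n_T = Σnᵢ = 6.1 − 2X.
y_i = n_i/n_T, p_i = y_i·P. Kp = p_V / (p_R p_S^2).
Setting this equal to 2.2 bar^-2 and taking the physical root (0 < X < 1) gives X = 0.780.
Then n_V = 0.78, n_T = 4.54, so y_V = 0.172.

y_V = 0.172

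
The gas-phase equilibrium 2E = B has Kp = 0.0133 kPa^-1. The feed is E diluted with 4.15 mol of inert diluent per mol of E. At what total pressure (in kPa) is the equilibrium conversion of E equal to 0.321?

P = 131 kPa

Take 1 mol E as basis and let X be its fractional conversion, so ξ = 0.5X.
Species balance: n_E = 1 − X; n_B = 0.5X; n_I = 4.15 (inert).
n_T = Σnᵢ = 5.15 − 0.5X.
Kp = p_B / (p_E^2) with p_i = (n_i/n_T)·P.
At X = 0.321: the mole-fraction product g(X) = Π y_i^ν_i = 1.737. Since Kp = g(X)·P^{-1}, P = (g/Kp)^(1/1) = (1.737/0.0133)^(1/1) = 131 kPa.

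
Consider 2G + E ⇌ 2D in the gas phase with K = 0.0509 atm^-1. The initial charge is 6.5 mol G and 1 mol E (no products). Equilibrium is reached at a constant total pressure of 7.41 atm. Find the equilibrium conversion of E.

Basis: 1 mol E initially; let X = conversion of E. Extent ξ = X.
Mole table: n_G = 6.5 − 2X; n_E = 1 − X; n_D = 2X.
Total moles n_T = 7.5 − X.
y_i = n_i/n_T, p_i = y_i·P. K = p_D^2 / (p_G^2 p_E).
This yields a degree-3 equation in X; solving on (0,1), X = 0.469.

X = 0.469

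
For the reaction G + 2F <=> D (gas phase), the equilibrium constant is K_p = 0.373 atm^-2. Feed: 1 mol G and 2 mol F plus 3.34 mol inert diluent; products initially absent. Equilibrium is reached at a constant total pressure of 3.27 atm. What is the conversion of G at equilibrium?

Take 1 mol G as basis and let X be its fractional conversion, so ξ = X.
Species balance: n_G = 1 − X; n_F = 2 − 2X; n_D = X; n_I = 3.34 (inert).
Total moles n_T = 6.34 − 2X.
With p_i = (n_i/n_T)P, K_p = p_D / (p_G p_F^2).
This yields a degree-3 equation in X; solving on (0,1), X = 0.219.

X = 0.219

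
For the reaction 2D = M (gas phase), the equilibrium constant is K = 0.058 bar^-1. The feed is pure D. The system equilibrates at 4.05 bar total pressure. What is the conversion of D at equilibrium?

X = 0.282

Let X = conversion of D (basis 1 mol D); extent of reaction ξ = 0.5X.
Moles: n_D = 1 − X; n_M = 0.5X.
Summing: n_T = 1 − 0.5X.
Mole fractions y_i = n_i/n_T; K = p_M / (p_D^2) with p_i = y_i·P.
Substituting and setting equal to 0.058 bar^-1 gives a polynomial in X; the root in (0,1) is X = 0.282.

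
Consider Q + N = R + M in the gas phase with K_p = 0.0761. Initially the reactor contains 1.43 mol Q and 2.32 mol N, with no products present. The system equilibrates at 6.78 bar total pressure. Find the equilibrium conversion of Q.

Take 1.43 mol Q as basis and let X be its fractional conversion, so ξ = 1.43X.
Species balance: n_Q = 1.43 − 1.43X; n_N = 2.32 − 1.43X; n_R = 1.43X; n_M = 1.43X.
Total moles n_T = 3.75 (Δν = 0, constant).
y_i = n_i/n_T, p_i = y_i·P. K_p = p_R p_M / (p_Q p_N).
This yields a degree-2 equation in X; solving on (0,1), X = 0.273.

X = 0.273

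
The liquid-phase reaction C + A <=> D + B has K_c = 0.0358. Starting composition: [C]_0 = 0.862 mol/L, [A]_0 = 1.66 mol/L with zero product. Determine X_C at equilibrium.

X = 0.219

Let X = conversion of C; extent ξ = 0.862·X mol/L.
Concentrations: [C] = 0.862 − 0.862X; [A] = 1.66 − 0.862X; [D] = 0.862X; [B] = 0.862X.
K_c = [D] [B] / ([C] [A]).
Solving K_c = 0.0358 for X ∈ (0,1): X = 0.219.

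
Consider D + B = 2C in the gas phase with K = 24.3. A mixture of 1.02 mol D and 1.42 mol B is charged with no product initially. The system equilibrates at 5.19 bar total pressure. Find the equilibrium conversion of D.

Take 1.02 mol D as basis and let X be its fractional conversion, so ξ = 1.02X.
Moles: n_D = 1.02 − 1.02X; n_B = 1.42 − 1.02X; n_C = 2.04X.
n_T stays at 2.44 (no change in mole number).
With p_i = (n_i/n_T)P, K = p_C^2 / (p_D p_B).
Substituting and setting equal to 24.3 gives a polynomial in X; the root in (0,1) is X = 0.813.

X = 0.813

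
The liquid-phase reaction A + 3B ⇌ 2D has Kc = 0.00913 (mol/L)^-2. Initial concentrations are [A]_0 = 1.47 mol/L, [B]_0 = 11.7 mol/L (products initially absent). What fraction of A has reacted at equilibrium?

Let X = conversion of A; extent ξ = 1.47·X mol/L.
Concentrations: [A] = 1.47 − 1.47X; [B] = 11.7 − 4.41X; [D] = 2.94X.
Kc = [D]^2 / ([A] [B]^3).
Solving Kc = 0.00913 for X ∈ (0,1): X = 0.634.

X = 0.634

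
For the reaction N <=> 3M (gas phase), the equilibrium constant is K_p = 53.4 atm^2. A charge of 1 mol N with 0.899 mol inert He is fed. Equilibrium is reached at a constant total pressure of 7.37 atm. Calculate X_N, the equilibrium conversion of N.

Basis: 1 mol N initially; let X = conversion of N. Extent ξ = X.
Moles: n_N = 1 − X; n_M = 3X; n_I = 0.899 (inert).
n_T = Σnᵢ = 1.9 + 2X.
y_i = n_i/n_T, p_i = y_i·P. K_p = p_M^3 / (p_N).
This yields a degree-3 equation in X; solving on (0,1), X = 0.531.

X = 0.531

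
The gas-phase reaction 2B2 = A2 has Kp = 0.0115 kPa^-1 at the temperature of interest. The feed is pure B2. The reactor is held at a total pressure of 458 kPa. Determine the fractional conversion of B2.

Take 1 mol B2 as basis and let X be its fractional conversion, so ξ = 0.5X.
Mole table: n_B2 = 1 − X; n_A2 = 0.5X.
Summing: n_T = 1 − 0.5X.
Mole fractions y_i = n_i/n_T; Kp = p_A2 / (p_B2^2) with p_i = y_i·P.
This yields a degree-2 equation in X; solving on (0,1), X = 0.787.

X = 0.787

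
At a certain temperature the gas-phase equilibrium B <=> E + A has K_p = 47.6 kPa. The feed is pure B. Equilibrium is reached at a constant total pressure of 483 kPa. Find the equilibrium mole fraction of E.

Take 1 mol B as basis and let X be its fractional conversion, so ξ = X.
Moles: n_B = 1 − X; n_E = X; n_A = X.
Summing: n_T = 1 + X.
Mole fractions y_i = n_i/n_T; K_p = p_E p_A / (p_B) with p_i = y_i·P.
Equating to 47.6 kPa and solving on 0 < X < 1: X = 0.300.
Then n_E = 0.3, n_T = 1.3, so y_E = 0.230.

y_E = 0.230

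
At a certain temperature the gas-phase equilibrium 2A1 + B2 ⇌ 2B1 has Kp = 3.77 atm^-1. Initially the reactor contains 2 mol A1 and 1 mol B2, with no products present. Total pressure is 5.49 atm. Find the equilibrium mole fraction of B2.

Let X = conversion of A1 (basis 2 mol A1); extent of reaction ξ = X.
Species balance: n_A1 = 2 − 2X; n_B2 = 1 − X; n_B1 = 2X.
Summing: n_T = 3 − X.
With p_i = (n_i/n_T)P, Kp = p_B1^2 / (p_A1^2 p_B2).
This yields a degree-3 equation in X; solving on (0,1), X = 0.640.
Then n_B2 = 0.36, n_T = 2.36, so y_B2 = 0.153.

y_B2 = 0.153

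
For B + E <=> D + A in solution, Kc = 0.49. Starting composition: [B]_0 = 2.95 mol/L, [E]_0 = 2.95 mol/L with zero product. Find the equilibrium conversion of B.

Let X = conversion of B; extent ξ = 2.95·X mol/L.
Concentrations: [B] = 2.95 − 2.95X; [E] = 2.95 − 2.95X; [D] = 2.95X; [A] = 2.95X.
Kc = [D] [A] / ([B] [E]).
Setting equal to 0.49 and solving for X on (0,1) gives X = 0.412.

X = 0.412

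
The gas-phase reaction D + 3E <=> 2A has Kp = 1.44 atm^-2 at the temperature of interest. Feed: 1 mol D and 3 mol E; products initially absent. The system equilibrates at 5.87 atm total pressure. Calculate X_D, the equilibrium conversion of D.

X = 0.686

Take 1 mol D as basis and let X be its fractional conversion, so ξ = X.
At extent ξ: n_D = 1 − X; n_E = 3 − 3X; n_A = 2X.
Summing: n_T = 4 − 2X.
y_i = n_i/n_T, p_i = y_i·P. Kp = p_A^2 / (p_D p_E^3).
Setting this equal to 1.44 atm^-2 and taking the physical root (0 < X < 1) gives X = 0.686.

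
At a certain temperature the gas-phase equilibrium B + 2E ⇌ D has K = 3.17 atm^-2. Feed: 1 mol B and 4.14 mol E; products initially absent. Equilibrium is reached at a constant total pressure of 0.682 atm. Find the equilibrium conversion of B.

X = 0.462

Take 1 mol B as basis and let X be its fractional conversion, so ξ = X.
Moles: n_B = 1 − X; n_E = 4.14 − 2X; n_D = X.
Total moles n_T = 5.14 − 2X.
With p_i = (n_i/n_T)P, K = p_D / (p_B p_E^2).
Substituting and setting equal to 3.17 atm^-2 gives a polynomial in X; the root in (0,1) is X = 0.462.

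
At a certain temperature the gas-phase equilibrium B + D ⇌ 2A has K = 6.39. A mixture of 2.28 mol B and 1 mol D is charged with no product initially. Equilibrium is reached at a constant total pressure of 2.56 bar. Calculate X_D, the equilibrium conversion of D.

Basis: 1 mol D initially; let X = conversion of D. Extent ξ = X.
Moles: n_B = 2.28 − X; n_D = 1 − X; n_A = 2X.
Total moles n_T = 3.28 (Δν = 0, constant).
Mole fractions y_i = n_i/n_T; K = p_A^2 / (p_B p_D) with p_i = y_i·P.
This yields a degree-2 equation in X; solving on (0,1), X = 0.761.

X = 0.761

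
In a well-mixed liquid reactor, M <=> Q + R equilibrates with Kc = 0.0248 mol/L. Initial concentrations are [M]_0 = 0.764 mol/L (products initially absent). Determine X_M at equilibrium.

Let X = conversion of M; extent ξ = 0.764·X mol/L.
Concentrations: [M] = 0.764 − 0.764X; [Q] = 0.764X; [R] = 0.764X.
Kc = [Q] [R] / ([M]).
This equals 0.0248 at X = 0.165 (the root in 0 < X < 1).

X = 0.165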